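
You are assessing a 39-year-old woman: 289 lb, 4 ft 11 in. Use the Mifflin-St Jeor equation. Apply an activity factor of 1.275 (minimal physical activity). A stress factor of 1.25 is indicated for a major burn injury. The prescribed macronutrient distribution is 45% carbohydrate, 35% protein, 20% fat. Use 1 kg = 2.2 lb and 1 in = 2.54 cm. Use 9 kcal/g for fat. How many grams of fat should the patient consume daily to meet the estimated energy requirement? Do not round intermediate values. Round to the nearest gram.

Convert to metric: weight = 289 ÷ 2.2 = 131.3636 kg; height = (4×12 + 11) × 2.54 = 59 × 2.54 = 149.86 cm.
Mifflin-St Jeor (female): BMR = 10(131.3636) + 6.25(149.86) − 5(39) − 161 = 1313.6364 + 936.625 − 195 − 161 = 1894.2614 kcal/day.
TEE = 1894.2614 × 1.275 = 2415.1832 kcal/day.
With stress factor 1.25: 2415.1832 × 1.25 = 3018.979 kcal/day.
Fat energy = 20% × 3018.979 = 603.7958 kcal.
Fat = 603.7958 ÷ 9 kcal/g = 67.0884 g.

67 g/day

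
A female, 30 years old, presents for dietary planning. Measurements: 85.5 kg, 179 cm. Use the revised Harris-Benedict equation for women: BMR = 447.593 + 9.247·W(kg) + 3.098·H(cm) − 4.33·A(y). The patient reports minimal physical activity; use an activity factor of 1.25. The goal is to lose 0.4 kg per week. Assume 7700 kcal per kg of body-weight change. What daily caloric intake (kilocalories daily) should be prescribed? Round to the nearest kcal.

Harris-Benedict: BMR = 447.593 + 9.247(85.5) + 3.098(179) − 4.33(30) = 1662.8535 kcal/day.
TEE = 1662.8535 × 1.25 = 2078.5669 kcal/day.
Required daily deficit = 0.4 × 7700 ÷ 7 = 440 kcal/day.
Target intake = 2078.5669 − 440 = 1638.5669 kcal/day.

1639 kilocalories daily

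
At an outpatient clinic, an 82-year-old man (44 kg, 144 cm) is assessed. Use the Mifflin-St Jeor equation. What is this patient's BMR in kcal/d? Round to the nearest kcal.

935 kcal/d

Mifflin-St Jeor (male): BMR = 10(44) + 6.25(144) − 5(82) + 5 = 440 + 900 − 410 + 5 = 935 kcal/day.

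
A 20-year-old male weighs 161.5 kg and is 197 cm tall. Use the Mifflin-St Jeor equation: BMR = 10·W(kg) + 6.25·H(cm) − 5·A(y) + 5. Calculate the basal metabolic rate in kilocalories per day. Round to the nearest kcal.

2751 kilocalories per day

Mifflin-St Jeor (male): BMR = 10(161.5) + 6.25(197) − 5(20) + 5 = 1615 + 1231.25 − 100 + 5 = 2751.25 kcal/day.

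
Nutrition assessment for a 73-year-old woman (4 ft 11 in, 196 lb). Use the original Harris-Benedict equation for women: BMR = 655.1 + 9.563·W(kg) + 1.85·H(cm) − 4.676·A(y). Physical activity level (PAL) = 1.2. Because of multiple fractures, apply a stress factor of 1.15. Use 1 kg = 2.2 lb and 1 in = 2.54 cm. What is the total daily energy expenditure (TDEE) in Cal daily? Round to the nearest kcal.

Convert to metric: weight = 196 ÷ 2.2 = 89.0909 kg; height = (4×12 + 11) × 2.54 = 59 × 2.54 = 149.86 cm.
Harris-Benedict: BMR = 655.1 + 9.563(89.0909) + 1.85(149.86) − 4.676(73) = 1442.9694 kcal/day.
TEE = BMR × activity factor = 1442.9694 × 1.2 = 1731.5632 kcal/day.
Apply stress factor: 1731.5632 × 1.15 = 1991.2977 kcal/day.

1991 Cal daily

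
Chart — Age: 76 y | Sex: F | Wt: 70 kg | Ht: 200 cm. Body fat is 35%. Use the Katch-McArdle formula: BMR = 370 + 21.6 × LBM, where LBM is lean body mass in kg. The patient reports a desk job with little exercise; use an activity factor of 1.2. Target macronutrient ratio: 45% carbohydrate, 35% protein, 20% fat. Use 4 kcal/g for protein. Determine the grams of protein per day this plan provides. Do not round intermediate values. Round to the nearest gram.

142 g/day

LBM = 70 × (1 − 0.35) = 45.5 kg. Katch-McArdle: BMR = 370 + 21.6 × 45.5 = 1352.8 kcal/day.
TEE = 1352.8 × 1.2 = 1623.36 kcal/day.
Protein energy = 35% × 1623.36 = 568.176 kcal.
Protein = 568.176 ÷ 4 kcal/g = 142.044 g.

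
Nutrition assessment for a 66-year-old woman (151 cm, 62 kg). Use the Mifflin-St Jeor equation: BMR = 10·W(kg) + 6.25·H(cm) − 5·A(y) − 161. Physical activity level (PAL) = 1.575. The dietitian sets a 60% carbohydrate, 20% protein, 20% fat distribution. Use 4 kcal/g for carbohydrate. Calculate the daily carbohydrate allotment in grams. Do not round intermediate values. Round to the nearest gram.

Mifflin-St Jeor (female): BMR = 10(62) + 6.25(151) − 5(66) − 161 = 620 + 943.75 − 330 − 161 = 1072.75 kcal/day.
TEE = 1072.75 × 1.575 = 1689.5813 kcal/day.
Carbohydrate energy = 60% × 1689.5813 = 1013.7488 kcal.
Carbohydrate = 1013.7488 ÷ 4 kcal/g = 253.4372 g.

253 g/day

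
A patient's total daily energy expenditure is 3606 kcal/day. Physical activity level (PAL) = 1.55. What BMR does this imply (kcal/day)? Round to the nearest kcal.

BMR = TEE ÷ activity factor = 3606 ÷ 1.55 = 2326.4516 kcal/day.

2326 kcal/day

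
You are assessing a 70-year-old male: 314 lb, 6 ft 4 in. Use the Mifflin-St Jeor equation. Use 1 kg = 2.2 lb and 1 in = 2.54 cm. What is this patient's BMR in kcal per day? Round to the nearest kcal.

2289 kcal per day

Convert to metric: weight = 314 ÷ 2.2 = 142.7273 kg; height = (6×12 + 4) × 2.54 = 76 × 2.54 = 193.04 cm.
Mifflin-St Jeor (male): BMR = 10(142.7273) + 6.25(193.04) − 5(70) + 5 = 1427.2727 + 1206.5 − 350 + 5 = 2288.7727 kcal/day.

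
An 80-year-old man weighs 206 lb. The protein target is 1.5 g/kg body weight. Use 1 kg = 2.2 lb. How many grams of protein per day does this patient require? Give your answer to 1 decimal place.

Weight in kg = 206 ÷ 2.2 = 93.6364 kg.
Protein = 1.5 g/kg × 93.6364 kg = 140.4545 g/day.

140.5 g/day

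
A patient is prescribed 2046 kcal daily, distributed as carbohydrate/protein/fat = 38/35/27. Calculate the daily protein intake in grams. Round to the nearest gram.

179 g/day

Protein energy = 35% × 2046 = 716.1 kcal.
At 4 kcal/g: 716.1 ÷ 4 = 179.025 g.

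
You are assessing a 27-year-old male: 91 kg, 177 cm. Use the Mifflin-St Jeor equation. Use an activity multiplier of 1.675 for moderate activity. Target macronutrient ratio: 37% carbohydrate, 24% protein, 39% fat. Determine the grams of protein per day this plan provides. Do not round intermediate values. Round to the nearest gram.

190 g/day

Mifflin-St Jeor (male): BMR = 10(91) + 6.25(177) − 5(27) + 5 = 910 + 1106.25 − 135 + 5 = 1886.25 kcal/day.
TEE = 1886.25 × 1.675 = 3159.4688 kcal/day.
Protein energy = 24% × 3159.4688 = 758.2725 kcal.
Protein = 758.2725 ÷ 4 kcal/g = 189.5681 g.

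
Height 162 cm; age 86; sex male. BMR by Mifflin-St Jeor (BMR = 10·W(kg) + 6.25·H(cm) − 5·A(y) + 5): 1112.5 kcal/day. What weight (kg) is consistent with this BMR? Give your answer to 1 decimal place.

1112.5 = 10·W + 6.25(162) − 5(86) + 5
10·W = 1112.5 − 587.5 = 525, so W = 52.5 kg.

52.5 kg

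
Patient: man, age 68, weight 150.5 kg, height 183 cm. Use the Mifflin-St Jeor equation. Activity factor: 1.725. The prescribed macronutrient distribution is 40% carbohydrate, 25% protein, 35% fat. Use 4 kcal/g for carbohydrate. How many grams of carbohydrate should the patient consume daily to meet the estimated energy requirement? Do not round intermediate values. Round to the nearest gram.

399 g/day

Mifflin-St Jeor (male): BMR = 10(150.5) + 6.25(183) − 5(68) + 5 = 1505 + 1143.75 − 340 + 5 = 2313.75 kcal/day.
TEE = 2313.75 × 1.725 = 3991.2188 kcal/day.
Carbohydrate energy = 40% × 3991.2188 = 1596.4875 kcal.
Carbohydrate = 1596.4875 ÷ 4 kcal/g = 399.1219 g.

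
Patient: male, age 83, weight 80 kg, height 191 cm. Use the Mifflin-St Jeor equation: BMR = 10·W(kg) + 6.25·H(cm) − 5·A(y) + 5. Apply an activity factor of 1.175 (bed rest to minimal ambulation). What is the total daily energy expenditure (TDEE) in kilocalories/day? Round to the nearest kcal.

Mifflin-St Jeor (male): BMR = 10(80) + 6.25(191) − 5(83) + 5 = 800 + 1193.75 − 415 + 5 = 1583.75 kcal/day.
TEE = BMR × activity factor = 1583.75 × 1.175 = 1860.9063 kcal/day.

1861 kilocalories/day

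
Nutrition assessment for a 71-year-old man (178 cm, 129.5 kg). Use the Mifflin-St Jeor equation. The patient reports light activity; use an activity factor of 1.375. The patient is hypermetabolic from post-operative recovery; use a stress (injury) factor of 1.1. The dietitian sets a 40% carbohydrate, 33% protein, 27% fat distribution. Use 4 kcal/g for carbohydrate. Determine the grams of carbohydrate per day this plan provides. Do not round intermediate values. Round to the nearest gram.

Mifflin-St Jeor (male): BMR = 10(129.5) + 6.25(178) − 5(71) + 5 = 1295 + 1112.5 − 355 + 5 = 2057.5 kcal/day.
TEE = 2057.5 × 1.375 = 2829.0625 kcal/day.
With stress factor 1.1: 2829.0625 × 1.1 = 3111.9688 kcal/day.
Carbohydrate energy = 40% × 3111.9688 = 1244.7875 kcal.
Carbohydrate = 1244.7875 ÷ 4 kcal/g = 311.1969 g.

311 g/day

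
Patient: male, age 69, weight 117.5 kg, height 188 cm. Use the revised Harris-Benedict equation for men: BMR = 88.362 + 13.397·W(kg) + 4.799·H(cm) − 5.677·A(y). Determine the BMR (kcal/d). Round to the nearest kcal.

Harris-Benedict: BMR = 88.362 + 13.397(117.5) + 4.799(188) − 5.677(69) = 2173.0085 kcal/day.

2173 kcal/d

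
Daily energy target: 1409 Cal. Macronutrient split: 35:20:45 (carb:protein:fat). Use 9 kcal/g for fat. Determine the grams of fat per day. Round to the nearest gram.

Fat energy = 45% × 1409 = 634.05 kcal.
At 9 kcal/g: 634.05 ÷ 9 = 70.45 g.

70 g/day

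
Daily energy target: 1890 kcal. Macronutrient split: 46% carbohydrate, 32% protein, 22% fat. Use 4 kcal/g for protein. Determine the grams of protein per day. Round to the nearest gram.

Protein energy = 32% × 1890 = 604.8 kcal.
At 4 kcal/g: 604.8 ÷ 4 = 151.2 g.

151 g/day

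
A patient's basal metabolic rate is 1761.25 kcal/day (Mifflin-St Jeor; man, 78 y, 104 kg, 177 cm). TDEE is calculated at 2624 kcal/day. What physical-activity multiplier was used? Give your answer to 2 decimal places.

Activity factor = TEE ÷ BMR = 2624 ÷ 1761.25 = 1.49.

1.49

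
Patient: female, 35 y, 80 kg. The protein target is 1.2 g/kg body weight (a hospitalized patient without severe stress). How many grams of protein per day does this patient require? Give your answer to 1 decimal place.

Protein = 1.2 g/kg × 80 kg = 96 g/day.

96.0 g/day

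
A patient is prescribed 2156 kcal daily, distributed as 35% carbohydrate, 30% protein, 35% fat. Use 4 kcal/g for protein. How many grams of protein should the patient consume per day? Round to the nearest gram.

162 g/day

Protein energy = 30% × 2156 = 646.8 kcal.
At 4 kcal/g: 646.8 ÷ 4 = 161.7 g.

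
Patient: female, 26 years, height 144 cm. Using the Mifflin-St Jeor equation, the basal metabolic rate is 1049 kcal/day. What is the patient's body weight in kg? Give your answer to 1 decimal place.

44.0 kg

1049 = 10·W + 6.25(144) − 5(26) − 161
10·W = 1049 − 609 = 440, so W = 44 kg.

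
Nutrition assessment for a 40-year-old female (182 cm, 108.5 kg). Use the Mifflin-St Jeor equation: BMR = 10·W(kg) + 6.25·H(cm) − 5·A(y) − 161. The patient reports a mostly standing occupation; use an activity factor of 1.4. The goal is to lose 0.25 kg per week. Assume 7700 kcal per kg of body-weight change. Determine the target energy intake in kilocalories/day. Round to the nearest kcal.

2331 kilocalories/day

Mifflin-St Jeor (female): BMR = 10(108.5) + 6.25(182) − 5(40) − 161 = 1085 + 1137.5 − 200 − 161 = 1861.5 kcal/day.
TEE = 1861.5 × 1.4 = 2606.1 kcal/day.
Required daily deficit = 0.25 × 7700 ÷ 7 = 275 kcal/day.
Target intake = 2606.1 − 275 = 2331.1 kcal/day.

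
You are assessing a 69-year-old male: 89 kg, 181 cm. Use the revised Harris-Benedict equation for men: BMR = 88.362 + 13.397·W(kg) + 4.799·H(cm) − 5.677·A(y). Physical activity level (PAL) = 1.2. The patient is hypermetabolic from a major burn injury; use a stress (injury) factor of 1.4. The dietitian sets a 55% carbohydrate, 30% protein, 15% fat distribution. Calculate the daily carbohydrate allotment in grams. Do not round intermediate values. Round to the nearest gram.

406 g/day

Harris-Benedict: BMR = 88.362 + 13.397(89) + 4.799(181) − 5.677(69) = 1757.601 kcal/day.
TEE = 1757.601 × 1.2 = 2109.1212 kcal/day.
With stress factor 1.4: 2109.1212 × 1.4 = 2952.7697 kcal/day.
Carbohydrate energy = 55% × 2952.7697 = 1624.0233 kcal.
Carbohydrate = 1624.0233 ÷ 4 kcal/g = 406.0058 g.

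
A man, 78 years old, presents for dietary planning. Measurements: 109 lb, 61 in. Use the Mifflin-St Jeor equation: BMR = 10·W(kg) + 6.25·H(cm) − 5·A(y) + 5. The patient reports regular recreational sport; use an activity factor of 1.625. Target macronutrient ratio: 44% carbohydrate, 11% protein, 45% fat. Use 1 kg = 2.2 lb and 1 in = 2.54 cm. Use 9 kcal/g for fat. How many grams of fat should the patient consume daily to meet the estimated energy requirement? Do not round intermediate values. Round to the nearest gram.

88 g/day

Convert to metric: weight = 109 ÷ 2.2 = 49.5455 kg; height = 61 × 2.54 = 154.94 cm.
Mifflin-St Jeor (male): BMR = 10(49.5455) + 6.25(154.94) − 5(78) + 5 = 495.4545 + 968.375 − 390 + 5 = 1078.8295 kcal/day.
TEE = 1078.8295 × 1.625 = 1753.098 kcal/day.
Fat energy = 45% × 1753.098 = 788.8941 kcal.
Fat = 788.8941 ÷ 9 kcal/g = 87.6549 g.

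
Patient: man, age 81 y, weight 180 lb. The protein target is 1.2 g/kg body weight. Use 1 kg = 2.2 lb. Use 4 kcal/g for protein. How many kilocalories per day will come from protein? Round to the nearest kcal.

393 kcal/day

Weight in kg = 180 ÷ 2.2 = 81.8182 kg.
Protein = 1.2 g/kg × 81.8182 kg = 98.1818 g/day.
Protein energy = 98.1818 g × 4 kcal/g = 392.7273 kcal/day.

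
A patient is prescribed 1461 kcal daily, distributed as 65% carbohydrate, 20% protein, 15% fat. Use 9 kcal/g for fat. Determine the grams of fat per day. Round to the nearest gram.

Fat energy = 15% × 1461 = 219.15 kcal.
At 9 kcal/g: 219.15 ÷ 9 = 24.35 g.

24 g/day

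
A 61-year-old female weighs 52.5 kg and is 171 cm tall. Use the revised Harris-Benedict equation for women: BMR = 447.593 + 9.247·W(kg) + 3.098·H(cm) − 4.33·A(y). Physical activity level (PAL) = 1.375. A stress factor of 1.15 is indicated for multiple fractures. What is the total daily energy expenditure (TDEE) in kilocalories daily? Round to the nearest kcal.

1895 kilocalories daily

Harris-Benedict: BMR = 447.593 + 9.247(52.5) + 3.098(171) − 4.33(61) = 1198.6885 kcal/day.
TEE = BMR × activity factor = 1198.6885 × 1.375 = 1648.1967 kcal/day.
Apply stress factor: 1648.1967 × 1.15 = 1895.4262 kcal/day.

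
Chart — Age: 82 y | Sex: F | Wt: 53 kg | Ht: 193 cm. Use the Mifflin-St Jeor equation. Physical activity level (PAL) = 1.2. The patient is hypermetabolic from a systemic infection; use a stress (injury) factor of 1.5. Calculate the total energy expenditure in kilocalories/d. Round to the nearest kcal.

Mifflin-St Jeor (female): BMR = 10(53) + 6.25(193) − 5(82) − 161 = 530 + 1206.25 − 410 − 161 = 1165.25 kcal/day.
TEE = BMR × activity factor = 1165.25 × 1.2 = 1398.3 kcal/day.
Apply stress factor: 1398.3 × 1.5 = 2097.45 kcal/day.

2097 kilocalories/d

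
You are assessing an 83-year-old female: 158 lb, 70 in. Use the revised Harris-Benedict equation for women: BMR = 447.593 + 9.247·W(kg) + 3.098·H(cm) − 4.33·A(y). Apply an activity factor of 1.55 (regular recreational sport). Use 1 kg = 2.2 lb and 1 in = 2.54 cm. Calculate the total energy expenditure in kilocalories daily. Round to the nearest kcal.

2020 kilocalories daily

Convert to metric: weight = 158 ÷ 2.2 = 71.8182 kg; height = 70 × 2.54 = 177.8 cm.
Harris-Benedict: BMR = 447.593 + 9.247(71.8182) + 3.098(177.8) − 4.33(83) = 1303.1301 kcal/day.
TEE = BMR × activity factor = 1303.1301 × 1.55 = 2019.8517 kcal/day.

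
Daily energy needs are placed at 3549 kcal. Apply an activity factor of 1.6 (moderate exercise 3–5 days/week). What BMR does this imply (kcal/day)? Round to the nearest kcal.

BMR = TEE ÷ activity factor = 3549 ÷ 1.6 = 2218.125 kcal/day.

2218 kcal/day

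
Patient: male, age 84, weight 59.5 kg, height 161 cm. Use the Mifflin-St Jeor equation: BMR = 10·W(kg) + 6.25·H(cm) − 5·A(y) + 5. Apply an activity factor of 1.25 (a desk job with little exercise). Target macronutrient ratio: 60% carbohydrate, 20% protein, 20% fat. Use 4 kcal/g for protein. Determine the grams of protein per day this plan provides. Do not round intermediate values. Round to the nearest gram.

74 g/day

Mifflin-St Jeor (male): BMR = 10(59.5) + 6.25(161) − 5(84) + 5 = 595 + 1006.25 − 420 + 5 = 1186.25 kcal/day.
TEE = 1186.25 × 1.25 = 1482.8125 kcal/day.
Protein energy = 20% × 1482.8125 = 296.5625 kcal.
Protein = 296.5625 ÷ 4 kcal/g = 74.1406 g.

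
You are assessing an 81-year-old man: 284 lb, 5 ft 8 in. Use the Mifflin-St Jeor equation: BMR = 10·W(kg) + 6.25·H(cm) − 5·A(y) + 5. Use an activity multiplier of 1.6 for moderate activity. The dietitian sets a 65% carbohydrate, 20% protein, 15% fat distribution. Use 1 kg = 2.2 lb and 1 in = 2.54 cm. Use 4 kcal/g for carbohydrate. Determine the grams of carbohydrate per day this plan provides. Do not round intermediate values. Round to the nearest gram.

512 g/day

Convert to metric: weight = 284 ÷ 2.2 = 129.0909 kg; height = (5×12 + 8) × 2.54 = 68 × 2.54 = 172.72 cm.
Mifflin-St Jeor (male): BMR = 10(129.0909) + 6.25(172.72) − 5(81) + 5 = 1290.9091 + 1079.5 − 405 + 5 = 1970.4091 kcal/day.
TEE = 1970.4091 × 1.6 = 3152.6545 kcal/day.
Carbohydrate energy = 65% × 3152.6545 = 2049.2255 kcal.
Carbohydrate = 2049.2255 ÷ 4 kcal/g = 512.3064 g.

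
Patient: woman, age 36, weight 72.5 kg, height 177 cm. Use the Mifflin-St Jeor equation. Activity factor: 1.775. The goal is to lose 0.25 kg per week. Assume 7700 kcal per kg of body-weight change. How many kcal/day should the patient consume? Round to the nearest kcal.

Mifflin-St Jeor (female): BMR = 10(72.5) + 6.25(177) − 5(36) − 161 = 725 + 1106.25 − 180 − 161 = 1490.25 kcal/day.
TEE = 1490.25 × 1.775 = 2645.1938 kcal/day.
Required daily deficit = 0.25 × 7700 ÷ 7 = 275 kcal/day.
Target intake = 2645.1938 − 275 = 2370.1938 kcal/day.

2370 kcal/day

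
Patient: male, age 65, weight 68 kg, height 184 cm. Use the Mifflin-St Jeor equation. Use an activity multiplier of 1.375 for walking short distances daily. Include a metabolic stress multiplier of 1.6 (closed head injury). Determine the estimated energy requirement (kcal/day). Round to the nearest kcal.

Mifflin-St Jeor (male): BMR = 10(68) + 6.25(184) − 5(65) + 5 = 680 + 1150 − 325 + 5 = 1510 kcal/day.
TEE = BMR × activity factor = 1510 × 1.375 = 2076.25 kcal/day.
Apply stress factor: 2076.25 × 1.6 = 3322 kcal/day.

3322 kcal/day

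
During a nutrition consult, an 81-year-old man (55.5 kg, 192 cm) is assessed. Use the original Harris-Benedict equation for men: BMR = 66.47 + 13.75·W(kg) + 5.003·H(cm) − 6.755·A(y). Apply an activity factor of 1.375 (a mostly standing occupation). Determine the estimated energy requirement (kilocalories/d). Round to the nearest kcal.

1709 kilocalories/d

Harris-Benedict: BMR = 66.47 + 13.75(55.5) + 5.003(192) − 6.755(81) = 1243.016 kcal/day.
TEE = BMR × activity factor = 1243.016 × 1.375 = 1709.147 kcal/day.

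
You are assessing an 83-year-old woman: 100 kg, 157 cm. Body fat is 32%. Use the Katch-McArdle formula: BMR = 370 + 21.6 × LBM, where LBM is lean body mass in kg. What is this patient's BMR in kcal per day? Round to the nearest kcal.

1839 kcal per day

LBM = 100 × (1 − 0.32) = 68 kg. Katch-McArdle: BMR = 370 + 21.6 × 68 = 1838.8 kcal/day.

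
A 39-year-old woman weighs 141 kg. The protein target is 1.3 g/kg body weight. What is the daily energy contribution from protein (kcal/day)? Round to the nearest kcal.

Protein = 1.3 g/kg × 141 kg = 183.3 g/day.
Protein energy = 183.3 g × 4 kcal/g = 733.2 kcal/day.

733 kcal/day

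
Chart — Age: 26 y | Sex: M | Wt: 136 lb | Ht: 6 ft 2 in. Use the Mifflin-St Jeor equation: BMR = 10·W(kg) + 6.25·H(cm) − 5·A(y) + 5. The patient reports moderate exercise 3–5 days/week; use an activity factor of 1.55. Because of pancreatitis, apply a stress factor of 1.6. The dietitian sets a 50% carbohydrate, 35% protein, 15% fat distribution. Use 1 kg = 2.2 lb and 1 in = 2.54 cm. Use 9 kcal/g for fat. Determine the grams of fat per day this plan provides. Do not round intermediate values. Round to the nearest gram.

Convert to metric: weight = 136 ÷ 2.2 = 61.8182 kg; height = (6×12 + 2) × 2.54 = 74 × 2.54 = 187.96 cm.
Mifflin-St Jeor (male): BMR = 10(61.8182) + 6.25(187.96) − 5(26) + 5 = 618.1818 + 1174.75 − 130 + 5 = 1667.9318 kcal/day.
TEE = 1667.9318 × 1.55 = 2585.2943 kcal/day.
With stress factor 1.6: 2585.2943 × 1.6 = 4136.4709 kcal/day.
Fat energy = 15% × 4136.4709 = 620.4706 kcal.
Fat = 620.4706 ÷ 9 kcal/g = 68.9412 g.

69 g/day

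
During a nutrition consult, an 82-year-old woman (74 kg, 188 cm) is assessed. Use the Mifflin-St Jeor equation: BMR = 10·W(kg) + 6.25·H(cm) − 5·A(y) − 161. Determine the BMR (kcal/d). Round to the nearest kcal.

1344 kcal/d

Mifflin-St Jeor (female): BMR = 10(74) + 6.25(188) − 5(82) − 161 = 740 + 1175 − 410 − 161 = 1344 kcal/day.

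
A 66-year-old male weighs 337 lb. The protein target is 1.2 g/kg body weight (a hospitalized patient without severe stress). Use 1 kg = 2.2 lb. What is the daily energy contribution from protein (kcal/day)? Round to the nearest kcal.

735 kcal/day

Weight in kg = 337 ÷ 2.2 = 153.1818 kg.
Protein = 1.2 g/kg × 153.1818 kg = 183.8182 g/day.
Protein energy = 183.8182 g × 4 kcal/g = 735.2727 kcal/day.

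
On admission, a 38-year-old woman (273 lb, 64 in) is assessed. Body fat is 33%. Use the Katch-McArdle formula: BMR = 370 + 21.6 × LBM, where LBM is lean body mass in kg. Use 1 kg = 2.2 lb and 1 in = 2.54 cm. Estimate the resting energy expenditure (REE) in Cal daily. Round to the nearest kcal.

Convert to metric: weight = 273 ÷ 2.2 = 124.0909 kg; height = 64 × 2.54 = 162.56 cm.
LBM = 124.0909 × (1 − 0.33) = 83.1409 kg. Katch-McArdle: BMR = 370 + 21.6 × 83.1409 = 2165.8436 kcal/day.

2166 Cal daily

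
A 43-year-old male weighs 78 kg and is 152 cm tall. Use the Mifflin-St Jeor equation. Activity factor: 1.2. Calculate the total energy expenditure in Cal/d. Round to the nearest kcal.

Mifflin-St Jeor (male): BMR = 10(78) + 6.25(152) − 5(43) + 5 = 780 + 950 − 215 + 5 = 1520 kcal/day.
TEE = BMR × activity factor = 1520 × 1.2 = 1824 kcal/day.

1824 Cal/d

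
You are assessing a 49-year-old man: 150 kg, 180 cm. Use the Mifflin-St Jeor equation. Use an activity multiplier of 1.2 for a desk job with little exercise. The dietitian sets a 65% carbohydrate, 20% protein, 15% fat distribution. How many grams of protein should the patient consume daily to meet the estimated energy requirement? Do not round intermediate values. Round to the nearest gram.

Mifflin-St Jeor (male): BMR = 10(150) + 6.25(180) − 5(49) + 5 = 1500 + 1125 − 245 + 5 = 2385 kcal/day.
TEE = 2385 × 1.2 = 2862 kcal/day.
Protein energy = 20% × 2862 = 572.4 kcal.
Protein = 572.4 ÷ 4 kcal/g = 143.1 g.

143 g/day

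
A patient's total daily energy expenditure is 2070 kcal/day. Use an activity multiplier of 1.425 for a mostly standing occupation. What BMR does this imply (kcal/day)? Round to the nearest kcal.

BMR = TEE ÷ activity factor = 2070 ÷ 1.425 = 1452.6316 kcal/day.

1453 kcal/day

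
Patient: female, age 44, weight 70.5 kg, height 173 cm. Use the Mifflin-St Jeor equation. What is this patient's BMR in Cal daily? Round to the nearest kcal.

Mifflin-St Jeor (female): BMR = 10(70.5) + 6.25(173) − 5(44) − 161 = 705 + 1081.25 − 220 − 161 = 1405.25 kcal/day.

1405 Cal daily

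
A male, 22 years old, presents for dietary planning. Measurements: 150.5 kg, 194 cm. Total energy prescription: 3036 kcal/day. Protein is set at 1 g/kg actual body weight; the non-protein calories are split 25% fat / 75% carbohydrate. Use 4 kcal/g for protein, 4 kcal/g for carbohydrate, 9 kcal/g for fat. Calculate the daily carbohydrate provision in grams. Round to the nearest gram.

Protein = 1 × 150.5 = 150.5 g → 150.5 × 4 = 602 kcal.
Non-protein calories = 3036 − 602 = 2434 kcal.
Fat: 25% × 2434 = 608.5 kcal; carbohydrate: 1825.5 kcal.
Carbohydrate: 1825.5 kcal ÷ 4 kcal/g = 456.375 g.

456 g/day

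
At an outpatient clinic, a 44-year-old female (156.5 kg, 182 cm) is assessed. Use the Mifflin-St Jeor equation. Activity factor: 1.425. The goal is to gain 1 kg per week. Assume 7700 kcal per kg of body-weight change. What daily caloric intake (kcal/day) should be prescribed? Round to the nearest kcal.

4408 kcal/day

Mifflin-St Jeor (female): BMR = 10(156.5) + 6.25(182) − 5(44) − 161 = 1565 + 1137.5 − 220 − 161 = 2321.5 kcal/day.
TEE = 2321.5 × 1.425 = 3308.1375 kcal/day.
Required daily surplus = 1 × 7700 ÷ 7 = 1100 kcal/day.
Target intake = 3308.1375 + 1100 = 4408.1375 kcal/day.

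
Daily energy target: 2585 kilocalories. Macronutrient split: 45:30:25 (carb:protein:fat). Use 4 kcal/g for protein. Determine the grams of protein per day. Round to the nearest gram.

194 g/day

Protein energy = 30% × 2585 = 775.5 kcal.
At 4 kcal/g: 775.5 ÷ 4 = 193.875 g.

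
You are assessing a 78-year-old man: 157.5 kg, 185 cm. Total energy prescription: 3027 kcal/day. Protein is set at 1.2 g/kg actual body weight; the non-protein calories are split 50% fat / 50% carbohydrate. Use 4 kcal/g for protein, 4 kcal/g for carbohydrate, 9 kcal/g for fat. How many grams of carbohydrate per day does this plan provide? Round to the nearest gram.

284 g/day

Protein = 1.2 × 157.5 = 189 g → 189 × 4 = 756 kcal.
Non-protein calories = 3027 − 756 = 2271 kcal.
Fat: 50% × 2271 = 1135.5 kcal; carbohydrate: 1135.5 kcal.
Carbohydrate: 1135.5 kcal ÷ 4 kcal/g = 283.875 g.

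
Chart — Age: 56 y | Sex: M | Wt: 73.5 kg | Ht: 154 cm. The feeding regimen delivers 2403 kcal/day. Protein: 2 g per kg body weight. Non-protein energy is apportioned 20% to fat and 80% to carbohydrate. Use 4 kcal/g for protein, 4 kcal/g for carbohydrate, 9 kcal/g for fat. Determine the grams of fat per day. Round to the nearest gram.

40 g/day

Protein = 2 × 73.5 = 147 g → 147 × 4 = 588 kcal.
Non-protein calories = 2403 − 588 = 1815 kcal.
Fat: 20% × 1815 = 363 kcal; carbohydrate: 1452 kcal.
Fat: 363 kcal ÷ 9 kcal/g = 40.3333 g.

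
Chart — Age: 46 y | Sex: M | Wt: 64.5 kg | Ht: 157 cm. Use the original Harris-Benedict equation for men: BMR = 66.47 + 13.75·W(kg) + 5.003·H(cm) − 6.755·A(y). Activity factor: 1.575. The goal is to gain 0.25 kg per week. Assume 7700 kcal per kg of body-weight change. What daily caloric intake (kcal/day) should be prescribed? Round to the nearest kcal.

Harris-Benedict: BMR = 66.47 + 13.75(64.5) + 5.003(157) − 6.755(46) = 1428.086 kcal/day.
TEE = 1428.086 × 1.575 = 2249.2355 kcal/day.
Required daily surplus = 0.25 × 7700 ÷ 7 = 275 kcal/day.
Target intake = 2249.2355 + 275 = 2524.2355 kcal/day.

2524 kcal/day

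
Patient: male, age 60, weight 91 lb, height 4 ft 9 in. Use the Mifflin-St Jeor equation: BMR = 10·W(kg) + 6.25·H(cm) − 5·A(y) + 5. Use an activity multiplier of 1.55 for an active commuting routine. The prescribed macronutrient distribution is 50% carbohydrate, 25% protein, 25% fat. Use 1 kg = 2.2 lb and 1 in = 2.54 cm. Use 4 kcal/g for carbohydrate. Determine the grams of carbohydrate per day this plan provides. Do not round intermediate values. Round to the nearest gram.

198 g/day

Convert to metric: weight = 91 ÷ 2.2 = 41.3636 kg; height = (4×12 + 9) × 2.54 = 57 × 2.54 = 144.78 cm.
Mifflin-St Jeor (male): BMR = 10(41.3636) + 6.25(144.78) − 5(60) + 5 = 413.6364 + 904.875 − 300 + 5 = 1023.5114 kcal/day.
TEE = 1023.5114 × 1.55 = 1586.4426 kcal/day.
Carbohydrate energy = 50% × 1586.4426 = 793.2213 kcal.
Carbohydrate = 793.2213 ÷ 4 kcal/g = 198.3053 g.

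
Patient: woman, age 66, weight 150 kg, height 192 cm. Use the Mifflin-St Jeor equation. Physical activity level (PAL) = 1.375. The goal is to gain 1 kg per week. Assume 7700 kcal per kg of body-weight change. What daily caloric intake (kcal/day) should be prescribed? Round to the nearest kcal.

Mifflin-St Jeor (female): BMR = 10(150) + 6.25(192) − 5(66) − 161 = 1500 + 1200 − 330 − 161 = 2209 kcal/day.
TEE = 2209 × 1.375 = 3037.375 kcal/day.
Required daily surplus = 1 × 7700 ÷ 7 = 1100 kcal/day.
Target intake = 3037.375 + 1100 = 4137.375 kcal/day.

4137 kcal/day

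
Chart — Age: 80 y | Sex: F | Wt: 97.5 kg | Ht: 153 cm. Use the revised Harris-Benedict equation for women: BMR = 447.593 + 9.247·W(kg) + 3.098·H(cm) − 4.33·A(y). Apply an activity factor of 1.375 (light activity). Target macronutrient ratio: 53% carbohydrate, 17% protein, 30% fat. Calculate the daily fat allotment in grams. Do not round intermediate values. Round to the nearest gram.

68 g/day

Harris-Benedict: BMR = 447.593 + 9.247(97.5) + 3.098(153) − 4.33(80) = 1476.7695 kcal/day.
TEE = 1476.7695 × 1.375 = 2030.5581 kcal/day.
Fat energy = 30% × 2030.5581 = 609.1674 kcal.
Fat = 609.1674 ÷ 9 kcal/g = 67.6853 g.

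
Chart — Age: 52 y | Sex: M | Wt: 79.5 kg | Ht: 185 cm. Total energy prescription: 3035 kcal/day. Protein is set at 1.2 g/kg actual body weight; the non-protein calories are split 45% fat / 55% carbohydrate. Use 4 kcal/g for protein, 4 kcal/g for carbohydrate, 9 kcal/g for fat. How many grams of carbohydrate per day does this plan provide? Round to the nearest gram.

365 g/day

Protein = 1.2 × 79.5 = 95.4 g → 95.4 × 4 = 381.6 kcal.
Non-protein calories = 3035 − 381.6 = 2653.4 kcal.
Fat: 45% × 2653.4 = 1194.03 kcal; carbohydrate: 1459.37 kcal.
Carbohydrate: 1459.37 kcal ÷ 4 kcal/g = 364.8425 g.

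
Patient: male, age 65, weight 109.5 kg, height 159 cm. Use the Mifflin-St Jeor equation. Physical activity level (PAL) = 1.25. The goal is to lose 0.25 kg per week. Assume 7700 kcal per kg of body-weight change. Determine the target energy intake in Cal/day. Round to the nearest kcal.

Mifflin-St Jeor (male): BMR = 10(109.5) + 6.25(159) − 5(65) + 5 = 1095 + 993.75 − 325 + 5 = 1768.75 kcal/day.
TEE = 1768.75 × 1.25 = 2210.9375 kcal/day.
Required daily deficit = 0.25 × 7700 ÷ 7 = 275 kcal/day.
Target intake = 2210.9375 − 275 = 1935.9375 kcal/day.

1936 Cal/day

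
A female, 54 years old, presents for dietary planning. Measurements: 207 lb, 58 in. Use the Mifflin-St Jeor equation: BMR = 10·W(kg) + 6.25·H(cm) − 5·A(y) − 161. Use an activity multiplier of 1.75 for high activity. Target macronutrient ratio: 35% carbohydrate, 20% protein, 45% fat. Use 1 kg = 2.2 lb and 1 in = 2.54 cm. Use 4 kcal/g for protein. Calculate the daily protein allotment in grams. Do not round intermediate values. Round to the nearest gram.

125 g/day

Convert to metric: weight = 207 ÷ 2.2 = 94.0909 kg; height = 58 × 2.54 = 147.32 cm.
Mifflin-St Jeor (female): BMR = 10(94.0909) + 6.25(147.32) − 5(54) − 161 = 940.9091 + 920.75 − 270 − 161 = 1430.6591 kcal/day.
TEE = 1430.6591 × 1.75 = 2503.6534 kcal/day.
Protein energy = 20% × 2503.6534 = 500.7307 kcal.
Protein = 500.7307 ÷ 4 kcal/g = 125.1827 g.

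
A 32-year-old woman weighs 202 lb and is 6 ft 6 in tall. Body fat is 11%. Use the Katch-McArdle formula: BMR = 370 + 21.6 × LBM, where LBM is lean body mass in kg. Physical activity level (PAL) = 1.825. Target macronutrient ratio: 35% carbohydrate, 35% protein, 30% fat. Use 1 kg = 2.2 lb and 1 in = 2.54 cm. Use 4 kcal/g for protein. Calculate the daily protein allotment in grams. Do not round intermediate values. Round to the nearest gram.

Convert to metric: weight = 202 ÷ 2.2 = 91.8182 kg; height = (6×12 + 6) × 2.54 = 78 × 2.54 = 198.12 cm.
LBM = 91.8182 × (1 − 0.11) = 81.7182 kg. Katch-McArdle: BMR = 370 + 21.6 × 81.7182 = 2135.1127 kcal/day.
TEE = 2135.1127 × 1.825 = 3896.5807 kcal/day.
Protein energy = 35% × 3896.5807 = 1363.8033 kcal.
Protein = 1363.8033 ÷ 4 kcal/g = 340.9508 g.

341 g/day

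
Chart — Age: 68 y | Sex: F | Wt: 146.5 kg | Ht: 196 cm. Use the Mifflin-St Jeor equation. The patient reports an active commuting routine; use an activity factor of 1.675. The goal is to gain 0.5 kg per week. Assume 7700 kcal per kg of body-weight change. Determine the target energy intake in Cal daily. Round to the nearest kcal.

Mifflin-St Jeor (female): BMR = 10(146.5) + 6.25(196) − 5(68) − 161 = 1465 + 1225 − 340 − 161 = 2189 kcal/day.
TEE = 2189 × 1.675 = 3666.575 kcal/day.
Required daily surplus = 0.5 × 7700 ÷ 7 = 550 kcal/day.
Target intake = 3666.575 + 550 = 4216.575 kcal/day.

4217 Cal daily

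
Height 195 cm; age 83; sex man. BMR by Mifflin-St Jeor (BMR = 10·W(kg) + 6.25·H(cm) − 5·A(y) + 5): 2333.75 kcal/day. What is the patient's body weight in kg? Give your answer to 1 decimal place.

2333.75 = 10·W + 6.25(195) − 5(83) + 5
10·W = 2333.75 − 808.75 = 1525, so W = 152.5 kg.

152.5 kg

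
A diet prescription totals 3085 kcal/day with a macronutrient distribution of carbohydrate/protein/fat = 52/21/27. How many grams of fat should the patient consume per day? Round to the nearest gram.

Fat energy = 27% × 3085 = 832.95 kcal.
At 9 kcal/g: 832.95 ÷ 9 = 92.55 g.

93 g/day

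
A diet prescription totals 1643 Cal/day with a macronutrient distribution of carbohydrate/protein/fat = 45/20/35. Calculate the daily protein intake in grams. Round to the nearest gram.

82 g/day

Protein energy = 20% × 1643 = 328.6 kcal.
At 4 kcal/g: 328.6 ÷ 4 = 82.15 g.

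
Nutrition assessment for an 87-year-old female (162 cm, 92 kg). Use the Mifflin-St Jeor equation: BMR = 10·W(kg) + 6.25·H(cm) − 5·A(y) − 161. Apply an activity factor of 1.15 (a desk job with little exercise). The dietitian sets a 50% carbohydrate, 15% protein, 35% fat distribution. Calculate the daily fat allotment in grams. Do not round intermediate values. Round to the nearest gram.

Mifflin-St Jeor (female): BMR = 10(92) + 6.25(162) − 5(87) − 161 = 920 + 1012.5 − 435 − 161 = 1336.5 kcal/day.
TEE = 1336.5 × 1.15 = 1536.975 kcal/day.
Fat energy = 35% × 1536.975 = 537.9413 kcal.
Fat = 537.9413 ÷ 9 kcal/g = 59.7713 g.

60 g/day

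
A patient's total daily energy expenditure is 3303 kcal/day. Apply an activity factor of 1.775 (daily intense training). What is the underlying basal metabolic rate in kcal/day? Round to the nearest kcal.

1861 kcal/day

BMR = TEE ÷ activity factor = 3303 ÷ 1.775 = 1860.8451 kcal/day.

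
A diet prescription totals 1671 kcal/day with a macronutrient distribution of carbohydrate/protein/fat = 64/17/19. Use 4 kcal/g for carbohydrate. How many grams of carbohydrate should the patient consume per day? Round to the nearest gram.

Carbohydrate energy = 64% × 1671 = 1069.44 kcal.
At 4 kcal/g: 1069.44 ÷ 4 = 267.36 g.

267 g/day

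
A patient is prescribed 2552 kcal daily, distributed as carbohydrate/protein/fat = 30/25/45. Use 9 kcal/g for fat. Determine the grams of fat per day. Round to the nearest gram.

128 g/day

Fat energy = 45% × 2552 = 1148.4 kcal.
At 9 kcal/g: 1148.4 ÷ 9 = 127.6 g.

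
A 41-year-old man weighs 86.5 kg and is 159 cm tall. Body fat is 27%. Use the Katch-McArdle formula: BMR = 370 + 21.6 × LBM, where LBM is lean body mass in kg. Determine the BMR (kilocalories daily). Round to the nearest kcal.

1734 kilocalories daily

LBM = 86.5 × (1 − 0.27) = 63.145 kg. Katch-McArdle: BMR = 370 + 21.6 × 63.145 = 1733.932 kcal/day.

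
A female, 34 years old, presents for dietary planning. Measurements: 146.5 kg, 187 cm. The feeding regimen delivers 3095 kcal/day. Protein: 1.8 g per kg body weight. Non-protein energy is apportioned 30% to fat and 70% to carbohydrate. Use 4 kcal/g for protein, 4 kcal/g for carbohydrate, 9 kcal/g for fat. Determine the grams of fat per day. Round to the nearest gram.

Protein = 1.8 × 146.5 = 263.7 g → 263.7 × 4 = 1054.8 kcal.
Non-protein calories = 3095 − 1054.8 = 2040.2 kcal.
Fat: 30% × 2040.2 = 612.06 kcal; carbohydrate: 1428.14 kcal.
Fat: 612.06 kcal ÷ 9 kcal/g = 68.0067 g.

68 g/day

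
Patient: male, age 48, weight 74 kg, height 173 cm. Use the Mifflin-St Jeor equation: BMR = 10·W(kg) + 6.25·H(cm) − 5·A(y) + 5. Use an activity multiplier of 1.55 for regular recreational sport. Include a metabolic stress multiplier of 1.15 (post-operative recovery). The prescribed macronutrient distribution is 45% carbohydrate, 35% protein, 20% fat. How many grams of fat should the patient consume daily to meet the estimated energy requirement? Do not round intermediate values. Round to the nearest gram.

Mifflin-St Jeor (male): BMR = 10(74) + 6.25(173) − 5(48) + 5 = 740 + 1081.25 − 240 + 5 = 1586.25 kcal/day.
TEE = 1586.25 × 1.55 = 2458.6875 kcal/day.
With stress factor 1.15: 2458.6875 × 1.15 = 2827.4906 kcal/day.
Fat energy = 20% × 2827.4906 = 565.4981 kcal.
Fat = 565.4981 ÷ 9 kcal/g = 62.8331 g.

63 g/day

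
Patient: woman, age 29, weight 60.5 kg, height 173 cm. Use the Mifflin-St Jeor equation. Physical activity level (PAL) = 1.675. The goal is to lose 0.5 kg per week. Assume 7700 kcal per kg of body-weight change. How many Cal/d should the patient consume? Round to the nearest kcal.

1762 Cal/d

Mifflin-St Jeor (female): BMR = 10(60.5) + 6.25(173) − 5(29) − 161 = 605 + 1081.25 − 145 − 161 = 1380.25 kcal/day.
TEE = 1380.25 × 1.675 = 2311.9188 kcal/day.
Required daily deficit = 0.5 × 7700 ÷ 7 = 550 kcal/day.
Target intake = 2311.9188 − 550 = 1761.9188 kcal/day.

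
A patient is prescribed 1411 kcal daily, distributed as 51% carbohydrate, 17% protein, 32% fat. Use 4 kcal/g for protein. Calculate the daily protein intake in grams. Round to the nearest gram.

Protein energy = 17% × 1411 = 239.87 kcal.
At 4 kcal/g: 239.87 ÷ 4 = 59.9675 g.

60 g/day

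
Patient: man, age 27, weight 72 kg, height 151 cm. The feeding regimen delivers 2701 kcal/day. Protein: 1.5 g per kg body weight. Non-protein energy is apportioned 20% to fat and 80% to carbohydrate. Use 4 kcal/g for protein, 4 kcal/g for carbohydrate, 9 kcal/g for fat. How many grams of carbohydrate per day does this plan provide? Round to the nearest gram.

454 g/day

Protein = 1.5 × 72 = 108 g → 108 × 4 = 432 kcal.
Non-protein calories = 2701 − 432 = 2269 kcal.
Fat: 20% × 2269 = 453.8 kcal; carbohydrate: 1815.2 kcal.
Carbohydrate: 1815.2 kcal ÷ 4 kcal/g = 453.8 g.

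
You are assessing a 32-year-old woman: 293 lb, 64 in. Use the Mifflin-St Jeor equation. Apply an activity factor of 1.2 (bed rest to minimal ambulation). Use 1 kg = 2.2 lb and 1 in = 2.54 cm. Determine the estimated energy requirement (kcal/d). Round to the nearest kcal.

Convert to metric: weight = 293 ÷ 2.2 = 133.1818 kg; height = 64 × 2.54 = 162.56 cm.
Mifflin-St Jeor (female): BMR = 10(133.1818) + 6.25(162.56) − 5(32) − 161 = 1331.8182 + 1016 − 160 − 161 = 2026.8182 kcal/day.
TEE = BMR × activity factor = 2026.8182 × 1.2 = 2432.1818 kcal/day.

2432 kcal/d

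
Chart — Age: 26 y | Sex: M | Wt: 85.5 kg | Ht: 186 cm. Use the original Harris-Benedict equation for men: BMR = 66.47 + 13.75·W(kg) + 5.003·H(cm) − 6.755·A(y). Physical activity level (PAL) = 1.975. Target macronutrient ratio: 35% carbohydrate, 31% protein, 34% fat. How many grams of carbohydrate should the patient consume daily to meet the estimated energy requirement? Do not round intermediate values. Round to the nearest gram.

Harris-Benedict: BMR = 66.47 + 13.75(85.5) + 5.003(186) − 6.755(26) = 1997.023 kcal/day.
TEE = 1997.023 × 1.975 = 3944.1204 kcal/day.
Carbohydrate energy = 35% × 3944.1204 = 1380.4421 kcal.
Carbohydrate = 1380.4421 ÷ 4 kcal/g = 345.1105 g.

345 g/day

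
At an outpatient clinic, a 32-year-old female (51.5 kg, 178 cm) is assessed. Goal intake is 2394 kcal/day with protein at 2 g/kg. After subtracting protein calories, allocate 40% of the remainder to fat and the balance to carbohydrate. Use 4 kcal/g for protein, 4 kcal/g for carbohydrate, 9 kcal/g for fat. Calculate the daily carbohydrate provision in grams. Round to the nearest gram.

Protein = 2 × 51.5 = 103 g → 103 × 4 = 412 kcal.
Non-protein calories = 2394 − 412 = 1982 kcal.
Fat: 40% × 1982 = 792.8 kcal; carbohydrate: 1189.2 kcal.
Carbohydrate: 1189.2 kcal ÷ 4 kcal/g = 297.3 g.

297 g/day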